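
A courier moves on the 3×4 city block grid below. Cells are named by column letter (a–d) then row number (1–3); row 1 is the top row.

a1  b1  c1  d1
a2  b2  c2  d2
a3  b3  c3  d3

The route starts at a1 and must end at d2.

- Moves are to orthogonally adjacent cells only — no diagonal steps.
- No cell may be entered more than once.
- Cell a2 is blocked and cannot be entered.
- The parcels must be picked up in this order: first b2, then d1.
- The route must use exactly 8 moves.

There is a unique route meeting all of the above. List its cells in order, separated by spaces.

The waypoints must appear in the order b2, d1, with no cell reused.
Route from a1: right 1 to b1, down 2 to b3, right 1 to c3, up 2 to c1, right 1 to d1, down 1 to d2 — 8 moves in all.
Check: order respected (b2 at step 2, d1 at step 7); 8 moves as required.

a1 b1 b2 b3 c3 c2 c1 d1 d2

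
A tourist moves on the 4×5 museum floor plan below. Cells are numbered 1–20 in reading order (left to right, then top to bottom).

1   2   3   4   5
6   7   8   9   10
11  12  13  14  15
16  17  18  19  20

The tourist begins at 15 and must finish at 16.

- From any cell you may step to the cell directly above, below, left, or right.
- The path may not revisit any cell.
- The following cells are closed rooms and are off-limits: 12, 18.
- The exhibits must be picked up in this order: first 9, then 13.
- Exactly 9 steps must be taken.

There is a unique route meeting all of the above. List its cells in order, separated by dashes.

15 - 10 - 9 - 14 - 13 - 8 - 7 - 6 - 11 - 16

The waypoints must appear in the order 9, 13, with no cell reused.
Route from 15: up to 10, left to 9, down to 14, left to 13, up to 8, 2× left (reaching 6), 2× down (reaching 16) — 9 moves in all.
Check: order respected (9 at step 2, 13 at step 4); 9 moves as required.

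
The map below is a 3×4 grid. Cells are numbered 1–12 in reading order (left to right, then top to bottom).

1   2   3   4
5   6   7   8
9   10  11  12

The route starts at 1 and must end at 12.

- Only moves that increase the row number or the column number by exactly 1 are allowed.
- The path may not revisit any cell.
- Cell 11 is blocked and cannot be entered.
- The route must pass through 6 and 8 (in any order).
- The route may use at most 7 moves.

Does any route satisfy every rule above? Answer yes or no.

One route that works: 1 → 5 → 6 → 7 → 8 → 12.

yes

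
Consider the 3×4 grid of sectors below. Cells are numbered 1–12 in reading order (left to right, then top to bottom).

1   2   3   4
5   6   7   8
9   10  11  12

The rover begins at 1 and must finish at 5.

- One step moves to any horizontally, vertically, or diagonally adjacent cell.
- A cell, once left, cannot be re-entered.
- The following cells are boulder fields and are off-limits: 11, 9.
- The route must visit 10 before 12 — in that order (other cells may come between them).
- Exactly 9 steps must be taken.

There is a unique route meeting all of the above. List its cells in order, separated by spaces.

1 6 10 7 12 8 4 3 2 5

The waypoints must appear in the order 10, 12, with no cell reused.
Route from 1: down-right to 6, down to 10, up-right to 7, down-right to 12, 2× up (reaching 4), 2× left (reaching 2), down-left to 5 — 9 moves in all.
Check: order respected (10 at step 2, 12 at step 4); 9 moves as required.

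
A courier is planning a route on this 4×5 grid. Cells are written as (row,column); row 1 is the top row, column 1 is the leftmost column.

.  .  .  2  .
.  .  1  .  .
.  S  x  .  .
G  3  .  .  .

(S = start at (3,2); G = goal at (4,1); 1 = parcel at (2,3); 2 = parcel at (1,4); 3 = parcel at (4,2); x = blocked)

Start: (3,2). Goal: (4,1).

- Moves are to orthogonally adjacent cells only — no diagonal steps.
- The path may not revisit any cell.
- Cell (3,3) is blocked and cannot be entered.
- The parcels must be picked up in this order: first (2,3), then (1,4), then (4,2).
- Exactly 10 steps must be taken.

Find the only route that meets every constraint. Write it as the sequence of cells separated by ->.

(3,2) -> (2,2) -> (2,3) -> (1,3) -> (1,4) -> (2,4) -> (3,4) -> (4,4) -> (4,3) -> (4,2) -> (4,1)

The waypoints must appear in the order (2,3), (1,4), (4,2), with no cell reused.
Route from (3,2): up to (2,2), right to (2,3), up to (1,3), right to (1,4), 3× down (reaching (4,4)), 3× left (reaching (4,1)) — 10 moves in all.
Check: order respected (1 at step 2, 2 at step 4, 3 at step 9); 10 moves as required.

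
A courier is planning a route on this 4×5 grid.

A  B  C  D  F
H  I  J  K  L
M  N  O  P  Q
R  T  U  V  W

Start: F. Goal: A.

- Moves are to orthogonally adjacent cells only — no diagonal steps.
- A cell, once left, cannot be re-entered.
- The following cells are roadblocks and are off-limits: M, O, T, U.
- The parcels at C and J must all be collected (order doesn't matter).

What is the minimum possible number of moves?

Any route passes through C and J in some order between F and A. Summing Manhattan distances along each leg and taking the cheapest ordering (F → C → J → A) gives a lower bound of 2 + 1 + 3 = 6 moves.
A route of 6 moves achieves this: F → L → K → J → C → B → A.
Since 6 matches the lower bound, it is optimal.

6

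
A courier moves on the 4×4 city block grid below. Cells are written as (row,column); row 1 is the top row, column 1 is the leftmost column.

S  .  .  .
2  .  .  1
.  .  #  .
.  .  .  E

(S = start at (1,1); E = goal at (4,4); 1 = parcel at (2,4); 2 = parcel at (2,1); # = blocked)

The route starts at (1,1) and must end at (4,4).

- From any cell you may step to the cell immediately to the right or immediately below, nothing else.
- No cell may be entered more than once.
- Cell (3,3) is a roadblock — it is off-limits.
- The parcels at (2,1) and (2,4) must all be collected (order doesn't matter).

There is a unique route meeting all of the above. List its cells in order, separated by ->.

Moves only go right or down, so the column and row indices never decrease.
Route from (1,1): down to (2,1), 3× right (reaching (2,4)), 2× down (reaching (4,4)) — 6 moves in all.
Check: all required cells visited.

(1,1) -> (2,1) -> (2,2) -> (2,3) -> (2,4) -> (3,4) -> (4,4)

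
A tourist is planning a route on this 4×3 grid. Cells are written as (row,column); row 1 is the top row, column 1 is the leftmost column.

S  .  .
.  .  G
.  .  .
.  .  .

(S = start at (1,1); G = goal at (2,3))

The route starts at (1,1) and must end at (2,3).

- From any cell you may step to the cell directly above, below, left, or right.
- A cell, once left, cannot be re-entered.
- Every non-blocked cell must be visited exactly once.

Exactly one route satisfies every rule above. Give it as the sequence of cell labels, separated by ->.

(1,1) -> (2,1) -> (3,1) -> (4,1) -> (4,2) -> (4,3) -> (3,3) -> (3,2) -> (2,2) -> (1,2) -> (1,3) -> (2,3)

Need to visit all 12 open cells exactly once, starting at (1,1) and ending at (2,3).
Cell (1,3) has only two open neighbours ((2,3) and (1,2)), so the path must pass straight through it: one of those is the cell it's entered from and the other is where it exits.
Route from (1,1): down 3 to (4,1), right 2 to (4,3), up 1 to (3,3), left 1 to (3,2), up 2 to (1,2), right 1 to (1,3), down 1 to (2,3) — 11 moves in all.
Check: all 12 open cells covered.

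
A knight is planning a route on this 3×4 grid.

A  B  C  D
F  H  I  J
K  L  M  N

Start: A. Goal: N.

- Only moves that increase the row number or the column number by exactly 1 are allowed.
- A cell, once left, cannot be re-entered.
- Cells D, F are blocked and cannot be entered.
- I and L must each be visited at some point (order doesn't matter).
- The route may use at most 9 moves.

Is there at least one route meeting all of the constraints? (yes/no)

no

L is below but to the left of I: going I → L would need a leftward move and L → I an upward move, so no right/down-only route can visit both required cells.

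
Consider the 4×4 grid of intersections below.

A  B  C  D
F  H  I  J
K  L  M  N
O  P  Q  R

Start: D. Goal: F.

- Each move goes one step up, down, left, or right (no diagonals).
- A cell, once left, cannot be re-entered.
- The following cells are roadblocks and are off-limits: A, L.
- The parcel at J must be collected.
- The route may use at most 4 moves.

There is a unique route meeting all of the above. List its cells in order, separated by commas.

D, J, I, H, F

The 4-move cap with required stops at J leaves no slack for detours.
Route from D: down to J, 3× left (reaching F) — 4 moves in all.
Check: all required cells visited; 4 ≤ 4 moves.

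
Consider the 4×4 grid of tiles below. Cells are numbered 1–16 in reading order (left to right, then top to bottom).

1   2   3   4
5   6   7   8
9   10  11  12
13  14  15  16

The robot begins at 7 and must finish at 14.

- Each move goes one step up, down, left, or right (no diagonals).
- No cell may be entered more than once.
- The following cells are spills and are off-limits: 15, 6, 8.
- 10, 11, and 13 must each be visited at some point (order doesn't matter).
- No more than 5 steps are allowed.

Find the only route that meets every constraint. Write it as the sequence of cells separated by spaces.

7 11 10 9 13 14

The 5-move cap with required stops at 10, 11, 13 leaves no slack for detours.
Route from 7: down 1 to 11, left 2 to 9, down 1 to 13, right 1 to 14 — 5 moves in all.
Check: all required cells visited; 5 ≤ 5 moves.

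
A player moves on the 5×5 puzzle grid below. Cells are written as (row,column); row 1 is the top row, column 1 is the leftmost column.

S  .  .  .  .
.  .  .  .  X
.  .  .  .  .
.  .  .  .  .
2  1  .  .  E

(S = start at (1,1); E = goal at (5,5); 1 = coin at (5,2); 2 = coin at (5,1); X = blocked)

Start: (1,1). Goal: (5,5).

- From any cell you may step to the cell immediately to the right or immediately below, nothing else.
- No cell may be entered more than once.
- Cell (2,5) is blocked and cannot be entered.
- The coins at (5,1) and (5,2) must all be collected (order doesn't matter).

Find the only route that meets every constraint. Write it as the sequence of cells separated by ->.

Moves only go right or down, so the column and row indices never decrease.
Route from (1,1): down 4 to (5,1), right 4 to (5,5) — 8 moves in all.
Check: all required cells visited.

(1,1) -> (2,1) -> (3,1) -> (4,1) -> (5,1) -> (5,2) -> (5,3) -> (5,4) -> (5,5)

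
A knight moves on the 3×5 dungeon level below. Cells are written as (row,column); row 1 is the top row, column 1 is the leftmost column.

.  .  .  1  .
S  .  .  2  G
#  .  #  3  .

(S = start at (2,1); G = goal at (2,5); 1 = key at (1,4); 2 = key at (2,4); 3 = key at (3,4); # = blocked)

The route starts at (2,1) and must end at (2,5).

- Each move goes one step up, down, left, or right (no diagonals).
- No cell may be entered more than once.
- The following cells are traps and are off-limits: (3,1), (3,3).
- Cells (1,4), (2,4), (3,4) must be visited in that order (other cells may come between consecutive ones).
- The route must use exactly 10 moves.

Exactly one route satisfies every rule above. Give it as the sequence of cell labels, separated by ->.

(2,1) -> (1,1) -> (1,2) -> (2,2) -> (2,3) -> (1,3) -> (1,4) -> (2,4) -> (3,4) -> (3,5) -> (2,5)

The waypoints must appear in the order (1,4), (2,4), (3,4), with no cell reused.
Route from (2,1): up to (1,1), right to (1,2), down to (2,2), right to (2,3), up to (1,3), right to (1,4), 2× down (reaching (3,4)), right to (3,5), up to (2,5) — 10 moves in all.
Check: order respected (1 at step 6, 2 at step 7, 3 at step 8); 10 moves as required.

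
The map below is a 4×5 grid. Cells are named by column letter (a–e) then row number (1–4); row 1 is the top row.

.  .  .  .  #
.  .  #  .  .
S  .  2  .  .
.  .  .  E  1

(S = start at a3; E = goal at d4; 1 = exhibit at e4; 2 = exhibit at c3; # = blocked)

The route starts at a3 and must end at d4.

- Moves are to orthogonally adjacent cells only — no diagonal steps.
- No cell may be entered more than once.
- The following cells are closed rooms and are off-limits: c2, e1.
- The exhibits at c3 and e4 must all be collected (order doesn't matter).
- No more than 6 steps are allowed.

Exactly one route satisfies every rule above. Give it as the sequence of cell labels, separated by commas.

The budget equals the shortest possible length, so every move has to be on a shortest route through the required cells.
Route from a3: right 4 to e3, down 1 to e4, left 1 to d4 — 6 moves in all.
Check: all required cells visited; 6 ≤ 6 moves.

a3, b3, c3, d3, e3, e4, d4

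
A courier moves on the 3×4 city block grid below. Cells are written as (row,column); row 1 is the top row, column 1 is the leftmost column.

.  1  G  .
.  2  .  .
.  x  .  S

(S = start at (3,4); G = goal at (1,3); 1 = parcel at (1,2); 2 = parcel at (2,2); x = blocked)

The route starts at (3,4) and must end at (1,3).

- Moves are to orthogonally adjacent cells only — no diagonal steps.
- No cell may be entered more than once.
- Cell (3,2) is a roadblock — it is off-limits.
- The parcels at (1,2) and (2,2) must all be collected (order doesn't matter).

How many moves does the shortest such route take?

5

Any route passes through (1,2) and (2,2) in some order between (3,4) and (1,3). Summing Manhattan distances along each leg and taking the cheapest ordering ((3,4) → (2,2) → (1,2) → (1,3)) gives a lower bound of 3 + 1 + 1 = 5 moves.
A route of 5 moves achieves this: (3,4) → (2,4) → (2,3) → (2,2) → (1,2) → (1,3).
Since 5 matches the lower bound, it is optimal.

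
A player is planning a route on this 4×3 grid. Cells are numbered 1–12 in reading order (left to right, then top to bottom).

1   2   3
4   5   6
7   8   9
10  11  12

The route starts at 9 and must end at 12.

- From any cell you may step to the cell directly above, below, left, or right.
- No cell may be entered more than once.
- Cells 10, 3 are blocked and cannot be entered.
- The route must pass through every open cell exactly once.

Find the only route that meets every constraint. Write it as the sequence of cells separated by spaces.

9 6 5 2 1 4 7 8 11 12

Need to visit all 10 open cells exactly once, starting at 9 and ending at 12.
Cell 11 has only two open neighbours (8 and 12), so the path must pass straight through it: one of those is the cell it's entered from and the other is where it exits.
Route from 9: up 1 to 6, left 1 to 5, up 1 to 2, left 1 to 1, down 2 to 7, right 1 to 8, down 1 to 11, right 1 to 12 — 9 moves in all.
Check: all 10 open cells covered.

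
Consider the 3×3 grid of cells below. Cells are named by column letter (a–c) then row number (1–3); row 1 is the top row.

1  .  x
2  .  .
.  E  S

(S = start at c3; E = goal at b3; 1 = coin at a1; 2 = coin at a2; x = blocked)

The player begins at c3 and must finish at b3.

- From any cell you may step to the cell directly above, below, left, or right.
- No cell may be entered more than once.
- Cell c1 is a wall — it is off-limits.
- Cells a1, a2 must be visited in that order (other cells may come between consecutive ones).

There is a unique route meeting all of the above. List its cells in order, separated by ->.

c3 -> c2 -> b2 -> b1 -> a1 -> a2 -> a3 -> b3

The waypoints must appear in the order a1, a2, with no cell reused.
Route from c3: up 1 to c2, left 1 to b2, up 1 to b1, left 1 to a1, down 2 to a3, right 1 to b3 — 7 moves in all.
Check: order respected (1 at step 4, 2 at step 5).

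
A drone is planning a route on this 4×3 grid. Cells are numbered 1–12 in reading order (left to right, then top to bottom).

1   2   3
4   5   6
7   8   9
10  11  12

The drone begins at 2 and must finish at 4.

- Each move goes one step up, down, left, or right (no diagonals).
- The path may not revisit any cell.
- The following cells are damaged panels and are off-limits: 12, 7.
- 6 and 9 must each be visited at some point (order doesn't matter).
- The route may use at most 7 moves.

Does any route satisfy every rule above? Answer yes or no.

One route that works: 2 → 3 → 6 → 9 → 8 → 5 → 4.

yes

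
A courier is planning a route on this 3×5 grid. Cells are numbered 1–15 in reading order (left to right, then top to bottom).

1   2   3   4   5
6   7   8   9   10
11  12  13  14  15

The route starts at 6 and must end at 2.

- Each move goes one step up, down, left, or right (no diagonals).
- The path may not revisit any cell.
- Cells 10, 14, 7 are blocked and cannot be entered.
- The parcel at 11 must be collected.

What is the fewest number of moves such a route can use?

Any route passes through 11 somewhere between 6 and 2. Summing Manhattan distances along the two legs (6 → 11 → 2) gives a lower bound of 1 + 3 = 4 moves.
The shortest route satisfying every rule uses 6 moves: 6 → 11 → 12 → 13 → 8 → 3 → 2.
The no-revisit rule (legs can't share cells) pushes the minimum above the 4-move bound; an exhaustive check rules out every length from 4 to 5, leaving 6 as the minimum.

6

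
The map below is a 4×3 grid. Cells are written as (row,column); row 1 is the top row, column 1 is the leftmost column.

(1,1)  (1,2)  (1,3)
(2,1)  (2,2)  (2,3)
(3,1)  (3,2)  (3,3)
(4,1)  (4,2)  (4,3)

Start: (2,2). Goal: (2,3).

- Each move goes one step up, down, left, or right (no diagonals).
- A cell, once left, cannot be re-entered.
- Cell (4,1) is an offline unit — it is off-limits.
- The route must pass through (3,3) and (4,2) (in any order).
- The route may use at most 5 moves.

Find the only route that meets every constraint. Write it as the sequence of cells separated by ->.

The budget equals the shortest possible length, so every move has to be on a shortest route through the required cells.
Route from (2,2): 2× down (reaching (4,2)), right to (4,3), 2× up (reaching (2,3)) — 5 moves in all.
Check: all required cells visited; 5 ≤ 5 moves.

(2,2) -> (3,2) -> (4,2) -> (4,3) -> (3,3) -> (2,3)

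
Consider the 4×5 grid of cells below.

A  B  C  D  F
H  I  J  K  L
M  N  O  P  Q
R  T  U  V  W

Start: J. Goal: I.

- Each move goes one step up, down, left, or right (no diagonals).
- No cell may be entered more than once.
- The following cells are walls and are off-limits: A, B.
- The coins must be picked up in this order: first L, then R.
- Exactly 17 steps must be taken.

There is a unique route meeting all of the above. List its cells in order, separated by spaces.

J C D F L K P Q W V U O N T R M H I

The waypoints must appear in the order L, R, with no cell reused.
Route from J: up 1 to C, right 2 to F, down 1 to L, left 1 to K, down 1 to P, right 1 to Q, down 1 to W, left 2 to U, up 1 to O, left 1 to N, down 1 to T, left 1 to R, up 2 to H, right 1 to I — 17 moves in all.
Check: order respected (L at step 4, R at step 14); 17 moves as required.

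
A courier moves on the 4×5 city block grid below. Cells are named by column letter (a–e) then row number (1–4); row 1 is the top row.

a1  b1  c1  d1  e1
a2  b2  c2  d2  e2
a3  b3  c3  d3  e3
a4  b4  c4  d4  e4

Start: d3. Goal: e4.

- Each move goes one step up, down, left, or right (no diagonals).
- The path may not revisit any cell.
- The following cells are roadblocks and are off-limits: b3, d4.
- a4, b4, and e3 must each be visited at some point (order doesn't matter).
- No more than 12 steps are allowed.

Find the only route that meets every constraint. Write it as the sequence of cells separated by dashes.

Any route must reach a4, b4, and e3 and still end at e4 within 12 moves, so the order of the required stops is forced.
Route from d3: left 1 to c3, down 1 to c4, left 2 to a4, up 2 to a2, right 4 to e2, down 2 to e4 — 12 moves in all.
Check: all required cells visited; 12 ≤ 12 moves.

d3 - c3 - c4 - b4 - a4 - a3 - a2 - b2 - c2 - d2 - e2 - e3 - e4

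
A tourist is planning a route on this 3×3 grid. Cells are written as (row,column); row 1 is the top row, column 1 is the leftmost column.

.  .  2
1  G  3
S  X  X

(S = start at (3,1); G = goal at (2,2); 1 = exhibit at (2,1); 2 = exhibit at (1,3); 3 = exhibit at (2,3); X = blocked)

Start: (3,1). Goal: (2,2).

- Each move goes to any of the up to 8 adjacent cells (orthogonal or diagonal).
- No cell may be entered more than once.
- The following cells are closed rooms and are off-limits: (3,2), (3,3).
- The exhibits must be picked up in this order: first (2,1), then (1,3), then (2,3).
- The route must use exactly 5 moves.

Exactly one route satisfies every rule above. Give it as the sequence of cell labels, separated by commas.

The waypoints must appear in the order (2,1), (1,3), (2,3), with no cell reused.
Route from (3,1): up to (2,1), up-right to (1,2), right to (1,3), down to (2,3), left to (2,2) — 5 moves in all.
Check: order respected (1 at step 1, 2 at step 3, 3 at step 4); 5 moves as required.

(3,1), (2,1), (1,2), (1,3), (2,3), (2,2)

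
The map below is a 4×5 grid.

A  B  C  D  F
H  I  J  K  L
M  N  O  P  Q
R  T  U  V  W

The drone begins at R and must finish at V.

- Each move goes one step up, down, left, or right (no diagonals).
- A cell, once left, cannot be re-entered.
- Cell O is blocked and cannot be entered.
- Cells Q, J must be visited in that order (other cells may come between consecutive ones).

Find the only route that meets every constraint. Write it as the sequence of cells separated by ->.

The waypoints must appear in the order Q, J, with no cell reused.
Route from R: up 3 to A, right 4 to F, down 2 to Q, left 1 to P, up 1 to K, left 2 to I, down 2 to T, right 2 to V — 17 moves in all.
Check: order respected (Q at step 9, J at step 12).

R -> M -> H -> A -> B -> C -> D -> F -> L -> Q -> P -> K -> J -> I -> N -> T -> U -> V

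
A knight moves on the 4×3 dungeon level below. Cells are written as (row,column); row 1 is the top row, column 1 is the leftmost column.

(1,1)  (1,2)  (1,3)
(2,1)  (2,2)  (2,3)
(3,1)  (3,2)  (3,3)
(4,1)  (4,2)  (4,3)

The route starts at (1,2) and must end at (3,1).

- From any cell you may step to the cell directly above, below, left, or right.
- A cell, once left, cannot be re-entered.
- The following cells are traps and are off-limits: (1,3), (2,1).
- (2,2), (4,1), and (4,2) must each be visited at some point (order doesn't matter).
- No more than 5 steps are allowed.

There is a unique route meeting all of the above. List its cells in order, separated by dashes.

Any route must reach (2,2), (4,1), and (4,2) and still end at (3,1) within 5 moves, so the order of the required stops is forced.
Route from (1,2): down 3 to (4,2), left 1 to (4,1), up 1 to (3,1) — 5 moves in all.
Check: all required cells visited; 5 ≤ 5 moves.

(1,2) - (2,2) - (3,2) - (4,2) - (4,1) - (3,1)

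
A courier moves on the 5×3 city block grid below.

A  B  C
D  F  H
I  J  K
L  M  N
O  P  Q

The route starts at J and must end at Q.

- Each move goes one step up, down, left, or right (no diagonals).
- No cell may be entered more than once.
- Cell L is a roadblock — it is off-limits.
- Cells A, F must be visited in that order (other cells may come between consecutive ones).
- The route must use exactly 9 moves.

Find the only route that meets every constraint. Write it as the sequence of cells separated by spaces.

J I D A B F H K N Q

The waypoints must appear in the order A, F, with no cell reused.
Route from J: left 1 to I, up 2 to A, right 1 to B, down 1 to F, right 1 to H, down 3 to Q — 9 moves in all.
Check: order respected (A at step 3, F at step 5); 9 moves as required.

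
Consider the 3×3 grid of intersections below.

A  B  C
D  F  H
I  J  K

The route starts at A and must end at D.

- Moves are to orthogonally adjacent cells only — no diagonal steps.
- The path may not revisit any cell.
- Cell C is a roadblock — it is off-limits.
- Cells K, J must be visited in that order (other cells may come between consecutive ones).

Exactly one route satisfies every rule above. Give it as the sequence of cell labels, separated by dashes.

A - B - F - H - K - J - I - D

The waypoints must appear in the order K, J, with no cell reused.
Route from A: right 1 to B, down 1 to F, right 1 to H, down 1 to K, left 2 to I, up 1 to D — 7 moves in all.
Check: order respected (K at step 4, J at step 5).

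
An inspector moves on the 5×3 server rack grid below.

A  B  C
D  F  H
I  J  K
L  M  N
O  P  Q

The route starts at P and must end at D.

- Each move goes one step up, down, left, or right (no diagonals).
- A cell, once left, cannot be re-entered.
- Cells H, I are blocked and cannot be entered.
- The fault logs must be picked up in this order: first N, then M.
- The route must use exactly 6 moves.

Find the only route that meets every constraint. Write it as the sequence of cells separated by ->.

The waypoints must appear in the order N, M, with no cell reused.
Route from P: right 1 to Q, up 1 to N, left 1 to M, up 2 to F, left 1 to D — 6 moves in all.
Check: order respected (N at step 2, M at step 3); 6 moves as required.

P -> Q -> N -> M -> J -> F -> D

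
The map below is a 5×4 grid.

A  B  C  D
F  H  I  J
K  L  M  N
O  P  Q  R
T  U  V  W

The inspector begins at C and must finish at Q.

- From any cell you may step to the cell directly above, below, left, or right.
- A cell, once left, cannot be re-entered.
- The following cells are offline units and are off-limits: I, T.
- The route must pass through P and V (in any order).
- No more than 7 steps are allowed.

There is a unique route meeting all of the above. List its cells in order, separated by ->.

The 7-move cap with required stops at P, V leaves no slack for detours.
Route from C: left to B, 4× down (reaching U), right to V, up to Q — 7 moves in all.
Check: all required cells visited; 7 ≤ 7 moves.

C -> B -> H -> L -> P -> U -> V -> Q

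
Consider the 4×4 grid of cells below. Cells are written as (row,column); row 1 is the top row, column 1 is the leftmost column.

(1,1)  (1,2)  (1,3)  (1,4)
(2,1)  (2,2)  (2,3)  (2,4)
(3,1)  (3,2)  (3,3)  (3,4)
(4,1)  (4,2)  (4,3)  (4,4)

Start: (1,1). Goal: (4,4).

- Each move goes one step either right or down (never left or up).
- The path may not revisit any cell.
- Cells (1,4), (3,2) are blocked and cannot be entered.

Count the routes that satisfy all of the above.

A right/down-only route from (1,1) to (4,4) makes exactly 3 down-moves and 3 right-moves in some order.
With no other constraints that would be C(6,3) = 20 routes.
Subtract routes through each blocked cell (inclusion–exclusion for overlaps): − through (1,4): 1 − through (3,2): 9 → 10.
That gives 10 routes.

10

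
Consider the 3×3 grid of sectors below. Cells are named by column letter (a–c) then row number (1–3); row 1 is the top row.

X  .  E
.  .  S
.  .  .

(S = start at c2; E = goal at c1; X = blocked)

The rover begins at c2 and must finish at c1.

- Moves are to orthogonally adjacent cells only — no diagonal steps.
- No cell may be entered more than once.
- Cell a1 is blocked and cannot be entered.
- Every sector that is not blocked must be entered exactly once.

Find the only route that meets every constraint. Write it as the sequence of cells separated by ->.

Need to visit all 8 open cells exactly once, starting at c2 and ending at c1.
Cell c3 has only two open neighbours (c2 and b3), so the path must pass straight through it: one of those is the cell it's entered from and the other is where it exits.
Route from c2: down 1 to c3, left 2 to a3, up 1 to a2, right 1 to b2, up 1 to b1, right 1 to c1 — 7 moves in all.
Check: all 8 open cells covered.

c2 -> c3 -> b3 -> a3 -> a2 -> b2 -> b1 -> c1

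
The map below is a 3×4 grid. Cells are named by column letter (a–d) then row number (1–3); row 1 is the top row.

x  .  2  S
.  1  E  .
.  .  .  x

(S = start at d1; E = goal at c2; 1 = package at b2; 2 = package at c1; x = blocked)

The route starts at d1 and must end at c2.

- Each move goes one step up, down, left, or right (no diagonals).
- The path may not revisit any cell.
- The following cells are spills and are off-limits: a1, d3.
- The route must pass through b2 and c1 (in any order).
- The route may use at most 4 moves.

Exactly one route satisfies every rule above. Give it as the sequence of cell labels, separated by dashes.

d1 - c1 - b1 - b2 - c2

The 4-move cap with required stops at b2, c1 leaves no slack for detours.
Route from d1: left 2 to b1, down 1 to b2, right 1 to c2 — 4 moves in all.
Check: all required cells visited; 4 ≤ 4 moves.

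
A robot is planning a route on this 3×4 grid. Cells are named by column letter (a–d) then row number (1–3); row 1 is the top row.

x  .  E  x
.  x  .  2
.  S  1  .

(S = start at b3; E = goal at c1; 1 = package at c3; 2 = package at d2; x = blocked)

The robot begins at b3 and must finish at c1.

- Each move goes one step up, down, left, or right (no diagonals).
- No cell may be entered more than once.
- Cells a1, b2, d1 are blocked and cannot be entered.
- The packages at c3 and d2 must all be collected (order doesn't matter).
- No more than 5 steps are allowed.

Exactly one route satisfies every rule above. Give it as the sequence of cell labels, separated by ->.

b3 -> c3 -> d3 -> d2 -> c2 -> c1

Any route must reach c3 and d2 and still end at c1 within 5 moves, so the order of the required stops is forced.
Route from b3: right 2 to d3, up 1 to d2, left 1 to c2, up 1 to c1 — 5 moves in all.
Check: all required cells visited; 5 ≤ 5 moves.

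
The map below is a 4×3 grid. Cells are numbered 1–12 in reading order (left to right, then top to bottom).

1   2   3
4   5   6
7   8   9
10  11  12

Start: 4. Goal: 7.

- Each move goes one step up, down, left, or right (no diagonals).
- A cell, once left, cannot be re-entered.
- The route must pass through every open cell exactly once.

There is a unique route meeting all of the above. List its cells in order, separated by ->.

Need to visit all 12 open cells exactly once, starting at 4 and ending at 7.
Route from 4: up 1 to 1, right 2 to 3, down 1 to 6, left 1 to 5, down 1 to 8, right 1 to 9, down 1 to 12, left 2 to 10, up 1 to 7 — 11 moves in all.
Check: all 12 open cells covered.

4 -> 1 -> 2 -> 3 -> 6 -> 5 -> 8 -> 9 -> 12 -> 11 -> 10 -> 7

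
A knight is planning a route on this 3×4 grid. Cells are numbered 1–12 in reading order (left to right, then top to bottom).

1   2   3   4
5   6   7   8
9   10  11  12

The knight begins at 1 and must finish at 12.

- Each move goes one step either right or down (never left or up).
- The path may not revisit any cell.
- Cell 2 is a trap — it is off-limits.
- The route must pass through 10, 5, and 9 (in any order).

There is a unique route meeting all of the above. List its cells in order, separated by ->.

Moves only go right or down, so the column and row indices never decrease.
Route from 1: 2× down (reaching 9), 3× right (reaching 12) — 5 moves in all.
Check: all required cells visited.

1 -> 5 -> 9 -> 10 -> 11 -> 12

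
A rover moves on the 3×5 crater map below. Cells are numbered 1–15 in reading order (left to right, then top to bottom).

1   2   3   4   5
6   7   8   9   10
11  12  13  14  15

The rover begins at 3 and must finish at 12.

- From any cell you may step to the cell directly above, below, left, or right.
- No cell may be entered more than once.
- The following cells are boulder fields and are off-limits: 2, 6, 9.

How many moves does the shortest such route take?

3

The Manhattan distance from 3 to 12 is |1−3| + |3−2| = 3, so at least 3 moves are needed.
A route of 3 moves achieves this: 3 → 8 → 13 → 12.
Since 3 matches the lower bound, it is optimal.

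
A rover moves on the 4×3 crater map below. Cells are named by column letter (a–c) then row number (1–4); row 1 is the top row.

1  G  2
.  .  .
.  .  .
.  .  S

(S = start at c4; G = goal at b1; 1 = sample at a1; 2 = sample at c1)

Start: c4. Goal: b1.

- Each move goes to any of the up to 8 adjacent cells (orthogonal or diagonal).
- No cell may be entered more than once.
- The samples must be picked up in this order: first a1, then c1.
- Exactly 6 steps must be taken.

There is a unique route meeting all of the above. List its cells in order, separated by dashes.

The waypoints must appear in the order a1, c1, with no cell reused.
Route from c4: 2× up-left (reaching a2), up to a1, down-right to b2, up-right to c1, left to b1 — 6 moves in all.
Check: order respected (1 at step 3, 2 at step 5); 6 moves as required.

c4 - b3 - a2 - a1 - b2 - c1 - b1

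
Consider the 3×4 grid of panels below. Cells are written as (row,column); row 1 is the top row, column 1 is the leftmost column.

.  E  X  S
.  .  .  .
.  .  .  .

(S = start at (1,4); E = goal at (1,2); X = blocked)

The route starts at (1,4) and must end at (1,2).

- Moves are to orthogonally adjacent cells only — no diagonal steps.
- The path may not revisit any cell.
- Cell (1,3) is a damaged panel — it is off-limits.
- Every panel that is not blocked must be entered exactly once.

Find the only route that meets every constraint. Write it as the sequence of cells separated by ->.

Need to visit all 11 open cells exactly once, starting at (1,4) and ending at (1,2).
Route from (1,4): 2× down (reaching (3,4)), left to (3,3), up to (2,3), left to (2,2), down to (3,2), left to (3,1), 2× up (reaching (1,1)), right to (1,2) — 10 moves in all.
Check: all 11 open cells covered.

(1,4) -> (2,4) -> (3,4) -> (3,3) -> (2,3) -> (2,2) -> (3,2) -> (3,1) -> (2,1) -> (1,1) -> (1,2)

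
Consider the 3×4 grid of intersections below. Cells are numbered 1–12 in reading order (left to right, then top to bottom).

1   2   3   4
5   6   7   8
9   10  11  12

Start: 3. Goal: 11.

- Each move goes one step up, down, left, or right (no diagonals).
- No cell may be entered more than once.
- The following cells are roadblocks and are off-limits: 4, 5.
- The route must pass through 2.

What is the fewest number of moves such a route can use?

Any route passes through 2 somewhere between 3 and 11. Summing Manhattan distances along the two legs (3 → 2 → 11) gives a lower bound of 1 + 3 = 4 moves.
A route of 4 moves achieves this: 3 → 2 → 6 → 10 → 11.
Since 4 matches the lower bound, it is optimal.

4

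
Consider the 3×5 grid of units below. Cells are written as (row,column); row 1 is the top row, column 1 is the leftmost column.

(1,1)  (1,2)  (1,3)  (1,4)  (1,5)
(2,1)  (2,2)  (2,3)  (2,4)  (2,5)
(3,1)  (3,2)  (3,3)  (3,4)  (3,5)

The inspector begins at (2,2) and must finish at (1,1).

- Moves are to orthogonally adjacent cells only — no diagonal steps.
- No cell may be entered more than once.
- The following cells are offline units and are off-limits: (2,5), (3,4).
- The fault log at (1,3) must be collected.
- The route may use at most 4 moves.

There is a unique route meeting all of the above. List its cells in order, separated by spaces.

(2,2) (2,3) (1,3) (1,2) (1,1)

The budget equals the shortest possible length, so every move has to be on a shortest route through the required cells.
Route from (2,2): right to (2,3), up to (1,3), 2× left (reaching (1,1)) — 4 moves in all.
Check: all required cells visited; 4 ≤ 4 moves.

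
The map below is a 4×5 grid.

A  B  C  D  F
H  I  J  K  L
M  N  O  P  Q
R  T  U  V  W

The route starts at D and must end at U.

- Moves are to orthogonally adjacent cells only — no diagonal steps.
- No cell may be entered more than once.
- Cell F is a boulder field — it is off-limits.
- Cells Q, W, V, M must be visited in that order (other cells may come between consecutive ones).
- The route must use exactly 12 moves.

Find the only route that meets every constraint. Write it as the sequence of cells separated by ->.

The waypoints must appear in the order Q, W, V, M, with no cell reused.
Route from D: down 1 to K, right 1 to L, down 2 to W, left 1 to V, up 1 to P, left 3 to M, down 1 to R, right 2 to U — 12 moves in all.
Check: order respected (Q at step 3, W at step 4, V at step 5, M at step 9); 12 moves as required.

D -> K -> L -> Q -> W -> V -> P -> O -> N -> M -> R -> T -> U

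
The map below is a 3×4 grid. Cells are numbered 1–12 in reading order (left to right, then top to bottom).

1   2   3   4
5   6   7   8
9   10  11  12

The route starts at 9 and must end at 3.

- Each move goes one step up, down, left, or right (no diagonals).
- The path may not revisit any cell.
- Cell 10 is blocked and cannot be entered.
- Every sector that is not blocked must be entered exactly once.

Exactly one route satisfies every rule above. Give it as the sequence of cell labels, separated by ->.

9 -> 5 -> 1 -> 2 -> 6 -> 7 -> 11 -> 12 -> 8 -> 4 -> 3

Need to visit all 11 open cells exactly once, starting at 9 and ending at 3.
Cell 1 has only two open neighbours (5 and 2), so the path must pass straight through it: one of those is the cell it's entered from and the other is where it exits.
Route from 9: up 2 to 1, right 1 to 2, down 1 to 6, right 1 to 7, down 1 to 11, right 1 to 12, up 2 to 4, left 1 to 3 — 10 moves in all.
Check: all 11 open cells covered.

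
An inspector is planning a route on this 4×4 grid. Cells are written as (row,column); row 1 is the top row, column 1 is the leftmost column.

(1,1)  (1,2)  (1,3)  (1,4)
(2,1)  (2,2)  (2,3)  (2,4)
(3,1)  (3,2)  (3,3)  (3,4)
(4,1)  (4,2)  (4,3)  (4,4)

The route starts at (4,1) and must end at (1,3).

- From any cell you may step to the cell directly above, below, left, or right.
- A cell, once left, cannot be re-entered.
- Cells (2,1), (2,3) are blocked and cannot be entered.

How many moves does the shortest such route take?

5

The Manhattan distance from (4,1) to (1,3) is |4−1| + |1−3| = 5, so at least 5 moves are needed.
A route of 5 moves achieves this: (4,1) → (3,1) → (3,2) → (2,2) → (1,2) → (1,3).
Since 5 matches the lower bound, it is optimal.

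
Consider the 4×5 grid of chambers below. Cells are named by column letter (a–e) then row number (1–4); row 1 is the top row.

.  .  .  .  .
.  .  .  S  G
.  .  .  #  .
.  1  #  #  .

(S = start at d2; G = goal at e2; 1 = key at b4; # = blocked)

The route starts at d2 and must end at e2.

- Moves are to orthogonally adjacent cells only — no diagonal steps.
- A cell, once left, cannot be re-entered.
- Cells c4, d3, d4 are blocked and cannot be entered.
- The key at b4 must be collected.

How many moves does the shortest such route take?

Any route passes through b4 somewhere between d2 and e2. Summing Manhattan distances along the two legs (d2 → b4 → e2) gives a lower bound of 4 + 5 = 9 moves.
The shortest route satisfying every rule uses 13 moves: d2 → c2 → c3 → b3 → b4 → a4 → a3 → a2 → a1 → b1 → c1 → d1 → e1 → e2.
The no-revisit rule (legs can't share cells) pushes the minimum above the 9-move bound; an exhaustive check rules out every length from 9 to 12 (on a 4-connected grid the length of any start-to-goal walk has the same parity as the Manhattan bound, so only lengths 9, 11, 13, … need checking), leaving 13 as the minimum.

13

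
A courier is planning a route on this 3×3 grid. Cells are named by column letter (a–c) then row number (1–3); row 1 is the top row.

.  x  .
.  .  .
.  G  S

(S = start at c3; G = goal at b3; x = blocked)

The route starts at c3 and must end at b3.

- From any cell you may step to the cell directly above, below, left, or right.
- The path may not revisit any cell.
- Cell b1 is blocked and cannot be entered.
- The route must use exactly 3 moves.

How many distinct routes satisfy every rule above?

Need simple routes of exactly 3 moves from c3 to b3 (Manhattan distance 1, so 1 moves are spent on a detour and 1 undoing it).
Enumerating: c3 c2 b2 b3.
That gives 1 route.

1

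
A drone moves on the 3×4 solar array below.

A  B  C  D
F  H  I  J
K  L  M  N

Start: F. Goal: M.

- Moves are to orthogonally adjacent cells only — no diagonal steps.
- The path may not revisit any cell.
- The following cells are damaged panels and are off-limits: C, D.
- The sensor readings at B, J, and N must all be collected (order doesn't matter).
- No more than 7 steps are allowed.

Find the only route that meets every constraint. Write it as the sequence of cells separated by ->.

F -> A -> B -> H -> I -> J -> N -> M

Any route must reach B, J, and N and still end at M within 7 moves, so the order of the required stops is forced.
Route from F: up to A, right to B, down to H, 2× right (reaching J), down to N, left to M — 7 moves in all.
Check: all required cells visited; 7 ≤ 7 moves.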